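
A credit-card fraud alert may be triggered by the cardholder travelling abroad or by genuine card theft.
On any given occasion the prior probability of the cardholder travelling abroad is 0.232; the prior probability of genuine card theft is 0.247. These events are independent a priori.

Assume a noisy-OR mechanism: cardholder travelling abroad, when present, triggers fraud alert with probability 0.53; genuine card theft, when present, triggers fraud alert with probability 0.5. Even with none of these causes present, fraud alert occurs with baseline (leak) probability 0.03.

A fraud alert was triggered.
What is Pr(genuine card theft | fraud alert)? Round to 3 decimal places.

Under noisy-OR, P(fraud alert | causes) = 1 − (1−0.03)·∏(1−qᵢ) over the active causes.
For the numerator, keep only genuine card theft=true terms: 0.097693 + 0.044242 = 0.141935
Normalizer over all consistent configurations: 0.03×0.768×0.753 + 0.515×0.768×0.247 + 0.5441×0.232×0.753 + 0.77205×0.232×0.247 = 0.254336
Posterior = 0.141935 / 0.254336 ≈ 0.558

Pr(genuine card theft | fraud alert) ≈ 0.558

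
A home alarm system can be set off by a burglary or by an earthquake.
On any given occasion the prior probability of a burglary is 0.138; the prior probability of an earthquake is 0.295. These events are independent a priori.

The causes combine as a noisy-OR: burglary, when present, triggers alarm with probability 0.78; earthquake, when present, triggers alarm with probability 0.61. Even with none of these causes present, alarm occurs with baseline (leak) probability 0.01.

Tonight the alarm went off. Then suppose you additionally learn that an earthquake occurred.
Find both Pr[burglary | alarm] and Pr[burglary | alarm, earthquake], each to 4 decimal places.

Under noisy-OR, P(alarm | causes) = 1 − (1−0.01)·∏(1−qᵢ) over the active causes.
P(alarm) = 0.01×0.862×0.705 + 0.6139×0.862×0.295 + 0.7822×0.138×0.705 + 0.915058×0.138×0.295 = 0.006077 + 0.156109 + 0.076100 + 0.037252 = 0.275538
The burglary-present share is 0.076100 + 0.037252 = 0.113352.
So P(burglary | alarm) = 0.113352/0.275538 ≈ 0.4114.

Now also conditioning on earthquake=true:
Weight on burglary=true, given the evidence: 0.915058×0.138 = 0.126278
Denominator P(alarm | earthquake): 0.6139×0.862 + 0.915058×0.138 = 0.655460
P(burglary | alarm, earthquake) = 0.126278/0.655460 ≈ 0.1927
Conditioning on earthquake lowers the posterior on burglary: the classic explaining-away effect in a common-effect structure.

Pr[burglary | alarm] ≈ 0.4114; Pr[burglary | alarm, earthquake] ≈ 0.1927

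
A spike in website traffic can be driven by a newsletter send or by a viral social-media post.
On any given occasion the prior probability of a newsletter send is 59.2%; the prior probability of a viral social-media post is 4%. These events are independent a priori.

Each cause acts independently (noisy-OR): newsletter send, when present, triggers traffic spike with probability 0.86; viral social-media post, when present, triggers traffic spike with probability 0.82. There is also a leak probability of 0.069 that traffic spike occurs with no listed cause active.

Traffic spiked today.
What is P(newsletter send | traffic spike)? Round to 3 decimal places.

P(newsletter send | traffic spike) ≈ 0.927

Under noisy-OR, P(traffic spike | causes) = 1 − (1−0.069)·∏(1−qᵢ) over the active causes.
By total probability over the 4 (newsletter send, viral social-media post) configurations:
  P(traffic spike) = 0.069·0.408·0.96 + 0.83242·0.408·0.04 + 0.86966·0.592·0.96 + 0.976539·0.592·0.04
        = 0.027026 + 0.013585 + 0.494245 + 0.023124 = 0.557980
Configurations with newsletter send contribute 0.517369, so
  P(newsletter send | traffic spike) = 0.517369 / 0.557980 ≈ 0.927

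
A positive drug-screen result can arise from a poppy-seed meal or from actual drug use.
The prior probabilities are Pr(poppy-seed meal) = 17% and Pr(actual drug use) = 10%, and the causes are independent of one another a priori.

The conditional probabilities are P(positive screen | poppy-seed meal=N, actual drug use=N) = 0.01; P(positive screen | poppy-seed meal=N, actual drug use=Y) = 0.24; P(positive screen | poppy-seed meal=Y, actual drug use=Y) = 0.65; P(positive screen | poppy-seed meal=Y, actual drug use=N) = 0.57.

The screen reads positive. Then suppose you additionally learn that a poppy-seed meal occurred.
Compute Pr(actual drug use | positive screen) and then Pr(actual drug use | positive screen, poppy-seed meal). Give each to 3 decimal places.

Pr(actual drug use | positive screen) ≈ 0.246; Pr(actual drug use | positive screen, poppy-seed meal) ≈ 0.112

P(positive screen) = 0.01·0.83·0.9 + 0.24·0.83·0.1 + 0.57·0.17·0.9 + 0.65·0.17·0.1 = 0.007470 + 0.019920 + 0.087210 + 0.011050 = 0.125650
Restricting to configurations with actual drug use present: 0.019920 + 0.011050 = 0.030970.
So P(actual drug use | positive screen) = 0.030970/0.125650 ≈ 0.246.

With the extra evidence:
P(positive screen | poppy-seed meal) = 0.57*0.9 + 0.65*0.1 = 0.513000 + 0.065000 = 0.578000
The actual drug use-present share is 0.65*0.1 = 0.065000.
Hence the posterior is 0.065000/0.578000 ≈ 0.112.
The drop from 0.246 to 0.112 is the explaining-away (discounting) effect.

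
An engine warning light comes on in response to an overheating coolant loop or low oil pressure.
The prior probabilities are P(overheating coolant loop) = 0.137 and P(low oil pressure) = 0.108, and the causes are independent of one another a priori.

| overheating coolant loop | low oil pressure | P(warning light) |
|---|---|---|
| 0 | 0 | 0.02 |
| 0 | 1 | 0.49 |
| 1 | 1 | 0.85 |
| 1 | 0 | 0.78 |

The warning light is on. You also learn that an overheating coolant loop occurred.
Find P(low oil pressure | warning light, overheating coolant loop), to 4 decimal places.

Weight on low oil pressure=true, given the evidence: 0.85*0.108 = 0.091800
The normalizing constant is 0.78*0.892 + 0.85*0.108 = 0.787560
Posterior = 0.091800 / 0.787560 ≈ 0.1166

P(low oil pressure | warning light, overheating coolant loop) ≈ 0.1166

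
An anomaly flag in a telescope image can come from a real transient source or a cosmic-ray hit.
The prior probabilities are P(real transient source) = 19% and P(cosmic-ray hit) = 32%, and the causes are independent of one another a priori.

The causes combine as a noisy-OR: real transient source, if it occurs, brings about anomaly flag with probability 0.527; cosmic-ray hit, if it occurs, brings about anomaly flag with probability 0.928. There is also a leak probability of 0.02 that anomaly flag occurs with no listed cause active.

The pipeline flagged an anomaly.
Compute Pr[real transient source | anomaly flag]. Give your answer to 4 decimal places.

Under noisy-OR, P(anomaly flag | causes) = 1 − (1−0.02)·∏(1−qᵢ) over the active causes.
P(anomaly flag) = 0.02·0.81·0.68 + 0.92944·0.81·0.32 + 0.53646·0.19·0.68 + 0.966625·0.19·0.32 = 0.011016 + 0.240911 + 0.069311 + 0.058771 = 0.380009
The real transient source-present share is 0.069311 + 0.058771 = 0.128082.
P(real transient source | anomaly flag) = 0.128082 / 0.380009 ≈ 0.3370

Pr[real transient source | anomaly flag] ≈ 0.3370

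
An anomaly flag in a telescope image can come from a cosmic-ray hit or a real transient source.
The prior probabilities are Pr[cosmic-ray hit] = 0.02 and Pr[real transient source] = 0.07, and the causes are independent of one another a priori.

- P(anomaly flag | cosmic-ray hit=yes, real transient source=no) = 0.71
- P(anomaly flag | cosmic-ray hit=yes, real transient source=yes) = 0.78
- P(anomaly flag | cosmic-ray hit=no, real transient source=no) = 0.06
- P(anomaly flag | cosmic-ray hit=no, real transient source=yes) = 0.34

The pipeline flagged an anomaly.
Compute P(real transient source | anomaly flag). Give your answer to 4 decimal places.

P(real transient source | anomaly flag) ≈ 0.2645

Sum P(anomaly flag|·) weighted by the priors over the 4 (cosmic-ray hit, real transient source) configurations:
  P(anomaly flag) = 0.06·0.98·0.93 + 0.34·0.98·0.07 + 0.71·0.02·0.93 + 0.78·0.02·0.07
        = 0.054684 + 0.023324 + 0.013206 + 0.001092 = 0.092306
The terms with real transient source present sum to 0.024416, so
  P(real transient source | anomaly flag) = 0.024416 / 0.092306 ≈ 0.2645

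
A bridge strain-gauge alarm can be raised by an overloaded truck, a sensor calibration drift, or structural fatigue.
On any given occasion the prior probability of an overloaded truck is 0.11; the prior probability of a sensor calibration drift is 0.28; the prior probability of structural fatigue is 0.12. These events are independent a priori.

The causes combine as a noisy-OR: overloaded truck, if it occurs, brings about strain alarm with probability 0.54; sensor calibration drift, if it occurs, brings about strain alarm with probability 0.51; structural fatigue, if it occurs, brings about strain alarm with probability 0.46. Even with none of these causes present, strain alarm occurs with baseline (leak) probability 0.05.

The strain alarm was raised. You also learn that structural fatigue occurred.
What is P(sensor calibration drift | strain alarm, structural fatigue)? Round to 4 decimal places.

Under noisy-OR, P(strain alarm | causes) = 1 − (1−0.05)·∏(1−qᵢ) over the active causes.
P(strain alarm | structural fatigue) = 0.487*0.89*0.72 + 0.74863*0.89*0.28 + 0.76402*0.11*0.72 + 0.88437*0.11*0.28 = 0.312070 + 0.186559 + 0.060510 + 0.027239 = 0.586378
Restricting to configurations with sensor calibration drift present: 0.186559 + 0.027239 = 0.213798.
So P(sensor calibration drift | strain alarm, structural fatigue) = 0.213798/0.586378 ≈ 0.3646.

P(sensor calibration drift | strain alarm, structural fatigue) ≈ 0.3646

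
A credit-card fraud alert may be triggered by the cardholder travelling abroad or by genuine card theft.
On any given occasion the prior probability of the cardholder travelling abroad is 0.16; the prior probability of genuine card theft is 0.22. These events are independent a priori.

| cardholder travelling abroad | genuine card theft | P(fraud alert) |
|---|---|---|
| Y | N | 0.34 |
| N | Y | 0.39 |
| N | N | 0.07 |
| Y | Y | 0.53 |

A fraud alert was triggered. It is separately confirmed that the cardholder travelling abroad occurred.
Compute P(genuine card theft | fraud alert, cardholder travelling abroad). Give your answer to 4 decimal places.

P(genuine card theft | fraud alert, cardholder travelling abroad) ≈ 0.3054

By total probability over both values of genuine card theft:
  P(fraud alert | cardholder travelling abroad) = 0.34*0.78 + 0.53*0.22
        = 0.265200 + 0.116600 = 0.381800
The terms with genuine card theft present sum to 0.116600, so
  P(genuine card theft | fraud alert, cardholder travelling abroad) = 0.116600 / 0.381800 ≈ 0.3054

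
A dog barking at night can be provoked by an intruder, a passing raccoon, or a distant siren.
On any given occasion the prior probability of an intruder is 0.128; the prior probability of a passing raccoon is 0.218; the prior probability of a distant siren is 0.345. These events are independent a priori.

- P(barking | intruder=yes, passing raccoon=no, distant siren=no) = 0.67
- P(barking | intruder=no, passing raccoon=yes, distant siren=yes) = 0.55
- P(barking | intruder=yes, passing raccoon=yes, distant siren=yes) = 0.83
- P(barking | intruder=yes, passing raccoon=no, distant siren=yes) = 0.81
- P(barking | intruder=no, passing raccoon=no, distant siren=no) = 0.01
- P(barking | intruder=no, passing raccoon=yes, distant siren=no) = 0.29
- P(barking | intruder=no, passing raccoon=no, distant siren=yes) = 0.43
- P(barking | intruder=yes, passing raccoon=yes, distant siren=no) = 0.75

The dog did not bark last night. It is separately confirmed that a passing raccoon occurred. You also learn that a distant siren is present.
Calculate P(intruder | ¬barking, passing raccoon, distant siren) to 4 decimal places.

P(intruder | ¬barking, passing raccoon, distant siren) ≈ 0.0525

P(¬barking | passing raccoon, distant siren) = 0.45×0.872 + 0.17×0.128 = 0.392400 + 0.021760 = 0.414160
Of this, 0.021760 comes from 0.17×0.128 (the intruder=true cases).
P(intruder | ¬barking, passing raccoon, distant siren) = 0.021760 / 0.414160 ≈ 0.0525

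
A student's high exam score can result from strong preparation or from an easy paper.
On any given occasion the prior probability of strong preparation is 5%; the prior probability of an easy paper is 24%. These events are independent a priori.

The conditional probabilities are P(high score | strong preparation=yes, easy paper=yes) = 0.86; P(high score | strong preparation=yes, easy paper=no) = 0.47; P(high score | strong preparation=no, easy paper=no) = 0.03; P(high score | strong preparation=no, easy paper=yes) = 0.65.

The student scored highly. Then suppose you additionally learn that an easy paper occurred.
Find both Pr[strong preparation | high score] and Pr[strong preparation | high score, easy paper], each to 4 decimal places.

Sum P(high score|·) weighted by the priors over the 4 (strong preparation, easy paper) configurations:
  P(high score) = 0.03*0.95*0.76 + 0.65*0.95*0.24 + 0.47*0.05*0.76 + 0.86*0.05*0.24
        = 0.021660 + 0.148200 + 0.017860 + 0.010320 = 0.198040
Configurations with strong preparation contribute 0.028180, so
  P(strong preparation | high score) = 0.028180 / 0.198040 ≈ 0.1423

Now also conditioning on easy paper=true:
Enumerate both values of strong preparation and weight by the priors:
  P(high score | easy paper) = 0.65×0.95 + 0.86×0.05
        = 0.617500 + 0.043000 = 0.660500
The terms with strong preparation present sum to 0.043000, so
  P(strong preparation | high score, easy paper) = 0.043000 / 0.660500 ≈ 0.0651
Conditioning on easy paper lowers the posterior on strong preparation: the classic explaining-away effect in a common-effect structure.

Pr[strong preparation | high score] ≈ 0.1423; Pr[strong preparation | high score, easy paper] ≈ 0.0651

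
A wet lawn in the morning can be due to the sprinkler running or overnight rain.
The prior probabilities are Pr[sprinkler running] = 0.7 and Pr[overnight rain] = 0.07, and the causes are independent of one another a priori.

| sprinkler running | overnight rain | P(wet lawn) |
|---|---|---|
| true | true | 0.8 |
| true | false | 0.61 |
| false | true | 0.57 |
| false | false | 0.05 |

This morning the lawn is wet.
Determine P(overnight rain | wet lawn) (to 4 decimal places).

P(overnight rain | wet lawn) ≈ 0.1107

For the numerator, keep only overnight rain=true terms: 0.011970 + 0.039200 = 0.051170
The normalizing constant is 0.05×0.3×0.93 + 0.57×0.3×0.07 + 0.61×0.7×0.93 + 0.8×0.7×0.07 = 0.462230
Posterior = 0.051170 / 0.462230 ≈ 0.1107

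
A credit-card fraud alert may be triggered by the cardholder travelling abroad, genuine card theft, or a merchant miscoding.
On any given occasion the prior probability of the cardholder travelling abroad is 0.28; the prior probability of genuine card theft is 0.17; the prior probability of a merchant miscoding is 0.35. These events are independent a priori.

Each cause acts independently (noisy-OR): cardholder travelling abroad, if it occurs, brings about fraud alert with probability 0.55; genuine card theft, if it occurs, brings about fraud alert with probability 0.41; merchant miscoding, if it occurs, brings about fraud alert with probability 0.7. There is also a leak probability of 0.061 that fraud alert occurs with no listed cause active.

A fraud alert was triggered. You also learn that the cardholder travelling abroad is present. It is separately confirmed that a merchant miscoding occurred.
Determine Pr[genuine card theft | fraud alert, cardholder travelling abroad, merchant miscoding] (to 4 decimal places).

Pr[genuine card theft | fraud alert, cardholder travelling abroad, merchant miscoding] ≈ 0.1783

Under noisy-OR, P(fraud alert | causes) = 1 − (1−0.061)·∏(1−qᵢ) over the active causes.
P(fraud alert | cardholder travelling abroad, merchant miscoding) = 0.873235·0.83 + 0.925209·0.17 = 0.724785 + 0.157286 = 0.882071
Restricting to configurations with genuine card theft present: 0.925209·0.17 = 0.157286.
So P(genuine card theft | fraud alert, cardholder travelling abroad, merchant miscoding) = 0.157286/0.882071 ≈ 0.1783.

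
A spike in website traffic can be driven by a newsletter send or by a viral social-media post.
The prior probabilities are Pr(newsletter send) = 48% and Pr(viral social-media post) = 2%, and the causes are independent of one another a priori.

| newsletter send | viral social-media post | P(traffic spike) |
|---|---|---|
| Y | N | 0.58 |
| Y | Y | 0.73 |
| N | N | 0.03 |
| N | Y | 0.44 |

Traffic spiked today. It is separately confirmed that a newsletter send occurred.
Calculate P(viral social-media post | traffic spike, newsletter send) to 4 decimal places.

P(viral social-media post | traffic spike, newsletter send) ≈ 0.0250

P(traffic spike | newsletter send) = 0.58*0.98 + 0.73*0.02 = 0.568400 + 0.014600 = 0.583000
Of this, 0.014600 comes from 0.73*0.02 (the viral social-media post=true cases).
Hence the posterior is 0.014600/0.583000 ≈ 0.0250.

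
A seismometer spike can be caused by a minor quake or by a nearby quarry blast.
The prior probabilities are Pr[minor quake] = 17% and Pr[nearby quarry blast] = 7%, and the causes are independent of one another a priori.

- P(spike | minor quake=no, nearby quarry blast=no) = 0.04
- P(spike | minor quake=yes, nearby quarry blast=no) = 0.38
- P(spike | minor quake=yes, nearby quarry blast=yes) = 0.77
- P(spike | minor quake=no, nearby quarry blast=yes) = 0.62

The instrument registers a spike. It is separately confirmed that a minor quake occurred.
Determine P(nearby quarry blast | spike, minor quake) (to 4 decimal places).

P(nearby quarry blast | spike, minor quake) ≈ 0.1323

P(spike | minor quake) = 0.38*0.93 + 0.77*0.07 = 0.353400 + 0.053900 = 0.407300
Of this, 0.053900 comes from 0.77*0.07 (the nearby quarry blast=true cases).
Hence the posterior is 0.053900/0.407300 ≈ 0.1323.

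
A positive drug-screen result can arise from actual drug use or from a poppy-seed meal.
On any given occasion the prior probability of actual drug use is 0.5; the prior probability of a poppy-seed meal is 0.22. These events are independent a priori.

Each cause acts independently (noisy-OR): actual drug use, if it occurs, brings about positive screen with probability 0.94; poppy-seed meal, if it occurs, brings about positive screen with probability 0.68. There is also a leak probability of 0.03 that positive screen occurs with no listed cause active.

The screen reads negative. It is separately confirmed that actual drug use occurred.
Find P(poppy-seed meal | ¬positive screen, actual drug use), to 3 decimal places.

P(poppy-seed meal | ¬positive screen, actual drug use) ≈ 0.083

Under noisy-OR, P(positive screen | causes) = 1 − (1−0.03)·∏(1−qᵢ) over the active causes.
For the numerator, keep only poppy-seed meal=true terms: 0.018624×0.22 = 0.004097
Normalizer over all consistent configurations: 0.0582×0.78 + 0.018624×0.22 = 0.049493
Posterior = 0.004097 / 0.049493 ≈ 0.083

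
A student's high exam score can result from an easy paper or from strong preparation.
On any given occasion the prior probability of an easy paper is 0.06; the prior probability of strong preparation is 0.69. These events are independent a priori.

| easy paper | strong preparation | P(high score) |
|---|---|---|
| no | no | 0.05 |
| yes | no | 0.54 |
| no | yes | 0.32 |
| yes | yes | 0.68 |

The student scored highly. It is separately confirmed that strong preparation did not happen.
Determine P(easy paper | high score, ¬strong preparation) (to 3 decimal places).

P(easy paper | high score, ¬strong preparation) ≈ 0.408

Sum P(high score|·) weighted by the priors over both values of easy paper:
  P(high score | ¬strong preparation) = 0.05·0.94 + 0.54·0.06
        = 0.047000 + 0.032400 = 0.079400
Keeping only the easy paper-present terms gives 0.032400, so
  P(easy paper | high score, ¬strong preparation) = 0.032400 / 0.079400 ≈ 0.408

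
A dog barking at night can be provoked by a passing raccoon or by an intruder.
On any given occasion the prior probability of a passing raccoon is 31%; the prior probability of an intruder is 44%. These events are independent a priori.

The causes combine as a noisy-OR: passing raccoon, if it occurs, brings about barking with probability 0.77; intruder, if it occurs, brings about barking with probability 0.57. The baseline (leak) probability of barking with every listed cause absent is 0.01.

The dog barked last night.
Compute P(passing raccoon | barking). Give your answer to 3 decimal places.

P(passing raccoon | barking) ≈ 0.591

Under noisy-OR, P(barking | causes) = 1 − (1−0.01)·∏(1−qᵢ) over the active causes.
P(barking) = 0.01×0.69×0.56 + 0.5743×0.69×0.44 + 0.7723×0.31×0.56 + 0.902089×0.31×0.44 = 0.003864 + 0.174357 + 0.134071 + 0.123045 = 0.435337
Of this, 0.257116 comes from 0.134071 + 0.123045 (the passing raccoon=true cases).
Hence the posterior is 0.257116/0.435337 ≈ 0.591.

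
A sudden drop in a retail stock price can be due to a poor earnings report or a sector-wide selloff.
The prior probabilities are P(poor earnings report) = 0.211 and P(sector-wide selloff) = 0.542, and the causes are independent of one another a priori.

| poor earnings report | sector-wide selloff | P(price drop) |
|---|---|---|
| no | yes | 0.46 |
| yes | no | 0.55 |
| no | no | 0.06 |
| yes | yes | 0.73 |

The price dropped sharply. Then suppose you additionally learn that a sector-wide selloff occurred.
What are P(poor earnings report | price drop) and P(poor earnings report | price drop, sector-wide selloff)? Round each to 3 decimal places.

Weight on poor earnings report=true, given the evidence: 0.053151 + 0.083484 = 0.136635
Denominator P(price drop): 0.06·0.789·0.458 + 0.46·0.789·0.542 + 0.55·0.211·0.458 + 0.73·0.211·0.542 = 0.355030
P(poor earnings report | price drop) = 0.136635/0.355030 ≈ 0.385

With the extra evidence:
Sum P(price drop|·) weighted by the priors over both values of poor earnings report:
  P(price drop | sector-wide selloff) = 0.46*0.789 + 0.73*0.211
        = 0.362940 + 0.154030 = 0.516970
Configurations with poor earnings report contribute 0.154030, so
  P(poor earnings report | price drop, sector-wide selloff) = 0.154030 / 0.516970 ≈ 0.298

P(poor earnings report | price drop) ≈ 0.385; P(poor earnings report | price drop, sector-wide selloff) ≈ 0.298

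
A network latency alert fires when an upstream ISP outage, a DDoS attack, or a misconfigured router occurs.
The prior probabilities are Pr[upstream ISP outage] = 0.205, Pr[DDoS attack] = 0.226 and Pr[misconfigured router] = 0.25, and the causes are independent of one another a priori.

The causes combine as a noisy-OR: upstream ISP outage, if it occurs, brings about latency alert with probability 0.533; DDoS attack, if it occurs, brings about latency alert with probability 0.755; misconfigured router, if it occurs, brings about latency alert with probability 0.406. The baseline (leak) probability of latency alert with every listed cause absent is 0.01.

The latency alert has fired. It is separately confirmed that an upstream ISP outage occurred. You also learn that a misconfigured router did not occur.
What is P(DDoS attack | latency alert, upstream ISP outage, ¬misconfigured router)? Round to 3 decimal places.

Under noisy-OR, P(latency alert | causes) = 1 − (1−0.01)·∏(1−qᵢ) over the active causes.
P(latency alert | upstream ISP outage, ¬misconfigured router) = 0.53767*0.774 + 0.886729*0.226 = 0.416157 + 0.200401 = 0.616558
Restricting to configurations with DDoS attack present: 0.886729*0.226 = 0.200401.
P(DDoS attack | latency alert, upstream ISP outage, ¬misconfigured router) = 0.200401 / 0.616558 ≈ 0.325

P(DDoS attack | latency alert, upstream ISP outage, ¬misconfigured router) ≈ 0.325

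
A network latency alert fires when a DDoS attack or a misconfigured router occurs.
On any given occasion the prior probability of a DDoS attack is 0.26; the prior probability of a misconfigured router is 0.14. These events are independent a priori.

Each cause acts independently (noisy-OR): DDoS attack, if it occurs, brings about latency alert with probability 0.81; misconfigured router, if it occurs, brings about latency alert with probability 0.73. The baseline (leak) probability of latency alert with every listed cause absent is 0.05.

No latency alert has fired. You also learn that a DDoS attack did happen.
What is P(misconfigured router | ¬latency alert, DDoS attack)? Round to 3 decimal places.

P(misconfigured router | ¬latency alert, DDoS attack) ≈ 0.042

Under noisy-OR, P(latency alert | causes) = 1 − (1−0.05)·∏(1−qᵢ) over the active causes.
P(¬latency alert | DDoS attack) = 0.1805·0.86 + 0.048735·0.14 = 0.155230 + 0.006823 = 0.162053
The misconfigured router-present share is 0.048735·0.14 = 0.006823.
Hence the posterior is 0.006823/0.162053 ≈ 0.042.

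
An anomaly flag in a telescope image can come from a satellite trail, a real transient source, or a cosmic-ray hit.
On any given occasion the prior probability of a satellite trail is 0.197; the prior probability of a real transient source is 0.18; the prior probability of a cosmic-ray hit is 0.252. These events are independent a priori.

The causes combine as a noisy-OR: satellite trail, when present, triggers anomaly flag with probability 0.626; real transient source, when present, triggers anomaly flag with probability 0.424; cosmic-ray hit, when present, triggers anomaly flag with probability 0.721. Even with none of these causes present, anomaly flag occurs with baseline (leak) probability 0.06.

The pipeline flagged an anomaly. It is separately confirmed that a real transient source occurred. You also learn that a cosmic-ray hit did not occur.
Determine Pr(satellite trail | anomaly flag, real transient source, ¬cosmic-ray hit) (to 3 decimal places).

Pr(satellite trail | anomaly flag, real transient source, ¬cosmic-ray hit) ≈ 0.299

Under noisy-OR, P(anomaly flag | causes) = 1 − (1−0.06)·∏(1−qᵢ) over the active causes.
P(anomaly flag | real transient source, ¬cosmic-ray hit) = 0.45856*0.803 + 0.797501*0.197 = 0.368224 + 0.157108 = 0.525332
Of this, 0.157108 comes from 0.797501*0.197 (the satellite trail=true cases).
Hence the posterior is 0.157108/0.525332 ≈ 0.299.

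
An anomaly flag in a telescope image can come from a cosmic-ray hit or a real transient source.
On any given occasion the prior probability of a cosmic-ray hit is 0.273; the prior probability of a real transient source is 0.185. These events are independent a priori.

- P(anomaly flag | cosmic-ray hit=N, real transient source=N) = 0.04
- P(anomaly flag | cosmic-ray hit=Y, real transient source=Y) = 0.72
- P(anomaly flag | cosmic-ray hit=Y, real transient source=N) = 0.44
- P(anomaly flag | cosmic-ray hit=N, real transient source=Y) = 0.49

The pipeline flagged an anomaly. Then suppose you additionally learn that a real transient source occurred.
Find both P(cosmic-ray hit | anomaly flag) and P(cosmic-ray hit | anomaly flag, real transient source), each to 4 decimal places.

P(cosmic-ray hit | anomaly flag) ≈ 0.5997; P(cosmic-ray hit | anomaly flag, real transient source) ≈ 0.3556

Weight on cosmic-ray hit=true, given the evidence: 0.097898 + 0.036364 = 0.134262
Denominator P(anomaly flag): 0.04×0.727×0.815 + 0.49×0.727×0.185 + 0.44×0.273×0.815 + 0.72×0.273×0.185 = 0.223865
P(cosmic-ray hit | anomaly flag) = 0.134262/0.223865 ≈ 0.5997

Now condition on the additional information:
Weight on cosmic-ray hit=true, given the evidence: 0.72·0.273 = 0.196560
Normalizer over all consistent configurations: 0.49·0.727 + 0.72·0.273 = 0.552790
P(cosmic-ray hit | anomaly flag, real transient source) = 0.196560/0.552790 ≈ 0.3556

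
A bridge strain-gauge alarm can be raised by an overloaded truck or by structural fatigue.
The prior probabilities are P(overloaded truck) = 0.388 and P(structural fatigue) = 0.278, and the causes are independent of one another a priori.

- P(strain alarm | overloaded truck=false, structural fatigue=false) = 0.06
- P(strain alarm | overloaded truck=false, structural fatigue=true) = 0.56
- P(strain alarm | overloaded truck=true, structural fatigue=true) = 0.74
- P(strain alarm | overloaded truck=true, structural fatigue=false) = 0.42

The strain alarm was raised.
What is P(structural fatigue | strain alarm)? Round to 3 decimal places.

P(structural fatigue | strain alarm) ≈ 0.548

P(strain alarm) = 0.06×0.612×0.722 + 0.56×0.612×0.278 + 0.42×0.388×0.722 + 0.74×0.388×0.278 = 0.026512 + 0.095276 + 0.117657 + 0.079819 = 0.319264
Restricting to configurations with structural fatigue present: 0.095276 + 0.079819 = 0.175095.
Hence the posterior is 0.175095/0.319264 ≈ 0.548.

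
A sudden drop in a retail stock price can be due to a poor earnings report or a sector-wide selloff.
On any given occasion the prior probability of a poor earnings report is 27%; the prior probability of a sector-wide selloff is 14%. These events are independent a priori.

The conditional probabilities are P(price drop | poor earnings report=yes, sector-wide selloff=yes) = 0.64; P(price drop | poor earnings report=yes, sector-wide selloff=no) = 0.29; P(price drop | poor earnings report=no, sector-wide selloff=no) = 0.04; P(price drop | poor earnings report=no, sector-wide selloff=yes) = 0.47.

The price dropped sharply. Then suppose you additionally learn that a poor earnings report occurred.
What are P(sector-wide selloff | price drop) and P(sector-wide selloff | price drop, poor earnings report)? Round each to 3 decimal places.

P(sector-wide selloff | price drop) ≈ 0.439; P(sector-wide selloff | price drop, poor earnings report) ≈ 0.264

Sum P(price drop|·) weighted by the priors over the 4 (poor earnings report, sector-wide selloff) configurations:
  P(price drop) = 0.04·0.73·0.86 + 0.47·0.73·0.14 + 0.29·0.27·0.86 + 0.64·0.27·0.14
        = 0.025112 + 0.048034 + 0.067338 + 0.024192 = 0.164676
Configurations with sector-wide selloff contribute 0.072226, so
  P(sector-wide selloff | price drop) = 0.072226 / 0.164676 ≈ 0.439

Now also conditioning on poor earnings report=true:
P(price drop | poor earnings report) = 0.29*0.86 + 0.64*0.14 = 0.249400 + 0.089600 = 0.339000
The sector-wide selloff-present share is 0.64*0.14 = 0.089600.
So P(sector-wide selloff | price drop, poor earnings report) = 0.089600/0.339000 ≈ 0.264.
This is intercausal reasoning (explaining away): once poor earnings report accounts for the price drop, sector-wide selloff becomes less likely.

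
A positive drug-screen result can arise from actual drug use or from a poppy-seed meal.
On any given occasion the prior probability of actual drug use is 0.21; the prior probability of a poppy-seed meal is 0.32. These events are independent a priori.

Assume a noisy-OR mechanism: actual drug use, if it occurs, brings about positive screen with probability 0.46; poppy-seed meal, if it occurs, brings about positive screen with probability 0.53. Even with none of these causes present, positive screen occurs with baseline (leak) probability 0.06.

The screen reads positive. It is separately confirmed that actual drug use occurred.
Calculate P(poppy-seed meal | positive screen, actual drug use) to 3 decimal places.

P(poppy-seed meal | positive screen, actual drug use) ≈ 0.421

Under noisy-OR, P(positive screen | causes) = 1 − (1−0.06)·∏(1−qᵢ) over the active causes.
By total probability over both values of poppy-seed meal:
  P(positive screen | actual drug use) = 0.4924×0.68 + 0.761428×0.32
        = 0.334832 + 0.243657 = 0.578489
The terms with poppy-seed meal present sum to 0.243657, so
  P(poppy-seed meal | positive screen, actual drug use) = 0.243657 / 0.578489 ≈ 0.421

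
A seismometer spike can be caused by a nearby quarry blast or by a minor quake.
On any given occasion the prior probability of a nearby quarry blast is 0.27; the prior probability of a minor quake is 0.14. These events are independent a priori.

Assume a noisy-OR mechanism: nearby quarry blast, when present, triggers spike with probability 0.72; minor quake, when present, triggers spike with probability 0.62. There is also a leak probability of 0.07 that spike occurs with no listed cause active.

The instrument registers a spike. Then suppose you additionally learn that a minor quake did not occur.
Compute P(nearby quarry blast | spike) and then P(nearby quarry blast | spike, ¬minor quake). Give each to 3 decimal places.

Under noisy-OR, P(spike | causes) = 1 − (1−0.07)·∏(1−qᵢ) over the active causes.
Sum P(spike|·) weighted by the priors over the 4 (nearby quarry blast, minor quake) configurations:
  P(spike) = 0.07×0.73×0.86 + 0.6466×0.73×0.14 + 0.7396×0.27×0.86 + 0.901048×0.27×0.14
        = 0.043946 + 0.066083 + 0.171735 + 0.034060 = 0.315824
The terms with nearby quarry blast present sum to 0.205795, so
  P(nearby quarry blast | spike) = 0.205795 / 0.315824 ≈ 0.652

With the extra evidence:
P(spike | ¬minor quake) = 0.07×0.73 + 0.7396×0.27 = 0.051100 + 0.199692 = 0.250792
The nearby quarry blast-present share is 0.7396×0.27 = 0.199692.
P(nearby quarry blast | spike, ¬minor quake) = 0.199692 / 0.250792 ≈ 0.796
With minor quake excluded, nearby quarry blast must carry more of the explanatory weight for the spike.

P(nearby quarry blast | spike) ≈ 0.652; P(nearby quarry blast | spike, ¬minor quake) ≈ 0.796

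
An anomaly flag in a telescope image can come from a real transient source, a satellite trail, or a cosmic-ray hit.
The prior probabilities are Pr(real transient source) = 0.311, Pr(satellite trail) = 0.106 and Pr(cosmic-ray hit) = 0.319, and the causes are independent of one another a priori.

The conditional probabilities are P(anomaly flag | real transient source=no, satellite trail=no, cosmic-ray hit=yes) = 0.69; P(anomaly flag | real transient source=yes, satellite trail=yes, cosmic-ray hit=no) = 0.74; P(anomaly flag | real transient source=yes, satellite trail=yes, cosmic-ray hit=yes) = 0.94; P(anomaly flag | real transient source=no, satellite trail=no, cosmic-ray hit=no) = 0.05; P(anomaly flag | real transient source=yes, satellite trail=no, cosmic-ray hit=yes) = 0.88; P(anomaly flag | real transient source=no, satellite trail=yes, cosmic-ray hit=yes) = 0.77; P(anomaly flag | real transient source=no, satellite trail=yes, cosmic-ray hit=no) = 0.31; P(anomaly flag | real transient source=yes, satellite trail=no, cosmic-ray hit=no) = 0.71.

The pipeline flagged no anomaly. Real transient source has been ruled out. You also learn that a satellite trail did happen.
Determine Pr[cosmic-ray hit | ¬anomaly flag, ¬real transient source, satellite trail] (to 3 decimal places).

Pr[cosmic-ray hit | ¬anomaly flag, ¬real transient source, satellite trail] ≈ 0.135

Numerator (weight on configurations with cosmic-ray hit): 0.23×0.319 = 0.073370
Denominator P(¬anomaly flag | ¬real transient source, satellite trail): 0.69×0.681 + 0.23×0.319 = 0.543260
Posterior = 0.073370 / 0.543260 ≈ 0.135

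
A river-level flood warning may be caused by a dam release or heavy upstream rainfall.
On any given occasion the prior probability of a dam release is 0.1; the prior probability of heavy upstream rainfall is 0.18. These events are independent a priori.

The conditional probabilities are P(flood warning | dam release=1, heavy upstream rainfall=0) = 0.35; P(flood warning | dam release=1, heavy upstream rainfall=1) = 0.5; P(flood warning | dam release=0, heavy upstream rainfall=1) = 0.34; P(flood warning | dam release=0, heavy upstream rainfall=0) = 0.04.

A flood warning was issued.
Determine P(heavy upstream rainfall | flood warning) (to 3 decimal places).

P(heavy upstream rainfall | flood warning) ≈ 0.524

P(flood warning) = 0.04*0.9*0.82 + 0.34*0.9*0.18 + 0.35*0.1*0.82 + 0.5*0.1*0.18 = 0.029520 + 0.055080 + 0.028700 + 0.009000 = 0.122300
Of this, 0.064080 comes from 0.055080 + 0.009000 (the heavy upstream rainfall=true cases).
So P(heavy upstream rainfall | flood warning) = 0.064080/0.122300 ≈ 0.524.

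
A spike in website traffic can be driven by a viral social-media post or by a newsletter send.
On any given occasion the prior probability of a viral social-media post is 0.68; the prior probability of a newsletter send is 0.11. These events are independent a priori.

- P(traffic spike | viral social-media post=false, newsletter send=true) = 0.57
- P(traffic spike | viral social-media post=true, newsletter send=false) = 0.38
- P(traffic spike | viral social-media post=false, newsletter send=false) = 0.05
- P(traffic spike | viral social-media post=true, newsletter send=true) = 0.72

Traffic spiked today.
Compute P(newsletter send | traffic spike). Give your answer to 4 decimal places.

By total probability over the 4 (viral social-media post, newsletter send) configurations:
  P(traffic spike) = 0.05·0.32·0.89 + 0.57·0.32·0.11 + 0.38·0.68·0.89 + 0.72·0.68·0.11
        = 0.014240 + 0.020064 + 0.229976 + 0.053856 = 0.318136
The terms with newsletter send present sum to 0.073920, so
  P(newsletter send | traffic spike) = 0.073920 / 0.318136 ≈ 0.2324

P(newsletter send | traffic spike) ≈ 0.2324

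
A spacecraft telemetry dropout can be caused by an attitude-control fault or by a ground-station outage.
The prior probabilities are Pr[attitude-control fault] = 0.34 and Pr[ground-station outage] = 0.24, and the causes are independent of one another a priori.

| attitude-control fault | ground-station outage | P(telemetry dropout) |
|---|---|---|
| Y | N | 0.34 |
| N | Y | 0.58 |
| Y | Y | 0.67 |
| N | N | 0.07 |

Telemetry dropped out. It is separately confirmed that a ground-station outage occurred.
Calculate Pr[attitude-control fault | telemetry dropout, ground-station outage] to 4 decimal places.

Pr[attitude-control fault | telemetry dropout, ground-station outage] ≈ 0.3731

Numerator (weight on configurations with attitude-control fault): 0.67·0.34 = 0.227800
The normalizing constant is 0.58·0.66 + 0.67·0.34 = 0.610600
P(attitude-control fault | telemetry dropout, ground-station outage) = 0.227800/0.610600 ≈ 0.3731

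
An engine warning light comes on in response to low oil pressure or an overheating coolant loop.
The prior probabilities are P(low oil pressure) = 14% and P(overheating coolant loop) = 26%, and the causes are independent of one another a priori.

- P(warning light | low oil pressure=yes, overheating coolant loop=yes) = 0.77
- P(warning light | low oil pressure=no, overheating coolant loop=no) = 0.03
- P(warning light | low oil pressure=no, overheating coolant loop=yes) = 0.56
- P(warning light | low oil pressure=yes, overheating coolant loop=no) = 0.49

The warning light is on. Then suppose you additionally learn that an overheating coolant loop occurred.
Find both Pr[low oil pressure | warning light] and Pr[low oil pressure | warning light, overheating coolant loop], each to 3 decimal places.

Pr[low oil pressure | warning light] ≈ 0.353; Pr[low oil pressure | warning light, overheating coolant loop] ≈ 0.183

P(warning light) = 0.03·0.86·0.74 + 0.56·0.86·0.26 + 0.49·0.14·0.74 + 0.77·0.14·0.26 = 0.019092 + 0.125216 + 0.050764 + 0.028028 = 0.223100
The low oil pressure-present share is 0.050764 + 0.028028 = 0.078792.
P(low oil pressure | warning light) = 0.078792 / 0.223100 ≈ 0.353

Now condition on the additional information:
P(warning light | overheating coolant loop) = 0.56×0.86 + 0.77×0.14 = 0.481600 + 0.107800 = 0.589400
The low oil pressure-present share is 0.77×0.14 = 0.107800.
P(low oil pressure | warning light, overheating coolant loop) = 0.107800 / 0.589400 ≈ 0.183
— overheating coolant loop explains away the evidence for low oil pressure.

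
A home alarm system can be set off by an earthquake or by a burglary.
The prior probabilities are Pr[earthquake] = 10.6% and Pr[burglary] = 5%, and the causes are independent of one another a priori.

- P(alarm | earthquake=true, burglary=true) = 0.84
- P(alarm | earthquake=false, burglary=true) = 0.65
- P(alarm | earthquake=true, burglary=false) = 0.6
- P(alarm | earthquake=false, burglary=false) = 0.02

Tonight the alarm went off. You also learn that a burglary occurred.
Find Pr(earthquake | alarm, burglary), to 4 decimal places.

Enumerate both values of earthquake and weight by the priors:
  P(alarm | burglary) = 0.65·0.894 + 0.84·0.106
        = 0.581100 + 0.089040 = 0.670140
Configurations with earthquake contribute 0.089040, so
  P(earthquake | alarm, burglary) = 0.089040 / 0.670140 ≈ 0.1329

Pr(earthquake | alarm, burglary) ≈ 0.1329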